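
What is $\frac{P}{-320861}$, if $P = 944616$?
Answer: $- \frac{944616}{320861} \approx -2.944$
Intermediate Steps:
$\frac{P}{-320861} = \frac{944616}{-320861} = 944616 \left(- \frac{1}{320861}\right) = - \frac{944616}{320861}$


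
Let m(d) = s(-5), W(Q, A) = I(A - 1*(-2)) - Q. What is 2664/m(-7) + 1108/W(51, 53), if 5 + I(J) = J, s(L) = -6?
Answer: -1552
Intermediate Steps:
I(J) = -5 + J
W(Q, A) = -3 + A - Q (W(Q, A) = (-5 + (A - 1*(-2))) - Q = (-5 + (A + 2)) - Q = (-5 + (2 + A)) - Q = (-3 + A) - Q = -3 + A - Q)
m(d) = -6
2664/m(-7) + 1108/W(51, 53) = 2664/(-6) + 1108/(-3 + 53 - 1*51) = 2664*(-⅙) + 1108/(-3 + 53 - 51) = -444 + 1108/(-1) = -444 + 1108*(-1) = -444 - 1108 = -1552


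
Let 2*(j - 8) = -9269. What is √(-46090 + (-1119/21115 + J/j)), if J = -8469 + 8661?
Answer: I*√1759360731466046236615/195377095 ≈ 214.69*I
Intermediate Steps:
J = 192
j = -9253/2 (j = 8 + (½)*(-9269) = 8 - 9269/2 = -9253/2 ≈ -4626.5)
√(-46090 + (-1119/21115 + J/j)) = √(-46090 + (-1119/21115 + 192/(-9253/2))) = √(-46090 + (-1119*1/21115 + 192*(-2/9253))) = √(-46090 + (-1119/21115 - 384/9253)) = √(-46090 - 18462267/195377095) = √(-9004948770817/195377095) = I*√1759360731466046236615/195377095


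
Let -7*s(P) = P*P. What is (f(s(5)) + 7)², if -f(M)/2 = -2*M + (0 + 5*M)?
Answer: 39601/49 ≈ 808.18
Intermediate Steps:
s(P) = -P²/7 (s(P) = -P*P/7 = -P²/7)
f(M) = -6*M (f(M) = -2*(-2*M + (0 + 5*M)) = -2*(-2*M + 5*M) = -6*M)
(f(s(5)) + 7)² = (-(-6)*5²/7 + 7)² = (-(-6)*25/7 + 7)² = (-6*(-25/7) + 7)² = (150/7 + 7)² = (199/7)² = 39601/49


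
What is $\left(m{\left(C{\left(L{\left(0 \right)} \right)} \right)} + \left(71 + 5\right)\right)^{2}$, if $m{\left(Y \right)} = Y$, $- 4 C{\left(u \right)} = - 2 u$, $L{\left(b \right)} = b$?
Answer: $5776$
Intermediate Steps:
$C{\left(u \right)} = \frac{u}{2}$ ($C{\left(u \right)} = - \frac{\left(-2\right) u}{4} = \frac{u}{2}$)
$\left(m{\left(C{\left(L{\left(0 \right)} \right)} \right)} + \left(71 + 5\right)\right)^{2} = \left(\frac{1}{2} \cdot 0 + \left(71 + 5\right)\right)^{2} = \left(0 + 76\right)^{2} = 76^{2} = 5776$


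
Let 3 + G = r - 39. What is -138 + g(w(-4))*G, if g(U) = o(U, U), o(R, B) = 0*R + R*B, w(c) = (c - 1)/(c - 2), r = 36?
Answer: -853/6 ≈ -142.17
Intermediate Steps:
w(c) = (-1 + c)/(-2 + c)
G = -6 (G = -3 + (36 - 39) = -3 - 3 = -6)
o(R, B) = B*R (o(R, B) = 0 + B*R = B*R)
g(U) = U² (g(U) = U*U = U²)
-138 + g(w(-4))*G = -138 + ((-1 - 4)/(-2 - 4))²*(-6) = -138 + (-5/(-6))²*(-6) = -138 + (-⅙*(-5))²*(-6) = -138 + (⅚)²*(-6) = -138 + (25/36)*(-6) = -138 - 25/6 = -853/6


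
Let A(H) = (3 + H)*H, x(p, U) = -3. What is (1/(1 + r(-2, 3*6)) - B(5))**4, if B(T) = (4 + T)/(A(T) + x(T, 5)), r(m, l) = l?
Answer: 322417936/244242535681 ≈ 0.0013201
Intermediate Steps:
A(H) = H*(3 + H)
B(T) = (4 + T)/(-3 + T*(3 + T)) (B(T) = (4 + T)/(T*(3 + T) - 3) = (4 + T)/(-3 + T*(3 + T)))
(1/(1 + r(-2, 3*6)) - B(5))**4 = (1/(1 + 3*6) - (4 + 5)/(-3 + 5*(3 + 5)))**4 = (1/(1 + 18) - 9/(-3 + 5*8))**4 = (1/19 - 9/(-3 + 40))**4 = (1/19 - 9/37)**4 = (-134/703)**4 = 322417936/244242535681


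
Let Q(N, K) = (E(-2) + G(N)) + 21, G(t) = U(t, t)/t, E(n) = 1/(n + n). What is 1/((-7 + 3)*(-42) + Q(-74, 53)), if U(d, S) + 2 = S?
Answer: 148/28087 ≈ 0.0052693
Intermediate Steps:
E(n) = 1/(2*n)
U(d, S) = -2 + S
G(t) = (-2 + t)/t
Q(N, K) = 83/4 + (-2 + N)/N (Q(N, K) = ((½)/(-2) + (-2 + N)/N) + 21 = ((½)*(-½) + (-2 + N)/N) + 21 = (-¼ + (-2 + N)/N) + 21 = 83/4 + (-2 + N)/N)
1/((-7 + 3)*(-42) + Q(-74, 53)) = 1/((-7 + 3)*(-42) + (87/4 - 2/(-74))) = 1/(-4*(-42) + (87/4 - 2*(-1/74))) = 1/(168 + (87/4 + 1/37)) = 1/(168 + 3223/148) = 1/(28087/148) = 148/28087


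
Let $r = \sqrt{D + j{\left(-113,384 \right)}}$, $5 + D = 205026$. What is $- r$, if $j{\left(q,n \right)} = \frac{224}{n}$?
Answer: $- \frac{\sqrt{7380777}}{6} \approx -452.79$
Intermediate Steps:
$D = 205021$ ($D = -5 + 205026 = 205021$)
$r = \frac{\sqrt{7380777}}{6}$ ($r = \sqrt{205021 + \frac{224}{384}} = \sqrt{205021 + 224 \cdot \frac{1}{384}} = \sqrt{205021 + \frac{7}{12}} = \sqrt{\frac{2460259}{12}} = \frac{\sqrt{7380777}}{6} \approx 452.79$)
$- r = - \frac{\sqrt{7380777}}{6}$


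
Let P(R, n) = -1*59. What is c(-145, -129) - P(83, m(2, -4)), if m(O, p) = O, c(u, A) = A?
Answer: -70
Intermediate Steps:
P(R, n) = -59
c(-145, -129) - P(83, m(2, -4)) = -129 - 1*(-59) = -129 + 59 = -70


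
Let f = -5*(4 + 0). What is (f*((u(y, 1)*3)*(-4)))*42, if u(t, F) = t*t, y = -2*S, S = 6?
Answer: 1451520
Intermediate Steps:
f = -20 (f = -5*4 = -20)
y = -12 (y = -2*6 = -12)
u(t, F) = t²
(f*((u(y, 1)*3)*(-4)))*42 = -20*(-12)²*3*(-4)*42 = -20*144*3*(-4)*42 = -8640*(-4)*42 = -20*(-1728)*42 = 34560*42 = 1451520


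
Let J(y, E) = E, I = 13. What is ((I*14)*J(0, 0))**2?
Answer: 0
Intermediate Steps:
((I*14)*J(0, 0))**2 = ((13*14)*0)**2 = (182*0)**2 = 0**2 = 0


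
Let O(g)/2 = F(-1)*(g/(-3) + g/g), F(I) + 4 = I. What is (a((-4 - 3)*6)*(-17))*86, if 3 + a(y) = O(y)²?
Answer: -32890614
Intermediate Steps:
F(I) = -4 + I
O(g) = -10 + 10*g/3 (O(g) = 2*((-4 - 1)*(g/(-3) + g/g)) = 2*(-5*(g*(-⅓) + 1)) = 2*(-5*(-g/3 + 1)) = 2*(-5*(1 - g/3)) = 2*(-5 + 5*g/3) = -10 + 10*g/3)
a(y) = -3 + (-10 + 10*y/3)²
(a((-4 - 3)*6)*(-17))*86 = ((-3 + 100*(-3 + (-4 - 3)*6)²/9)*(-17))*86 = ((-3 + 100*(-3 - 7*6)²/9)*(-17))*86 = ((-3 + 100*(-3 - 42)²/9)*(-17))*86 = ((-3 + (100/9)*(-45)²)*(-17))*86 = ((-3 + (100/9)*2025)*(-17))*86 = ((-3 + 22500)*(-17))*86 = (22497*(-17))*86 = -382449*86 = -32890614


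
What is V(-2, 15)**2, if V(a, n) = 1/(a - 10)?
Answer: 1/144 ≈ 0.0069444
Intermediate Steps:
V(a, n) = 1/(-10 + a)
V(-2, 15)**2 = (1/(-10 - 2))**2 = (1/(-12))**2 = (-1/12)**2 = 1/144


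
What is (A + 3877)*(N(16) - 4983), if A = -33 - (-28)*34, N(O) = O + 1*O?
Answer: -23744996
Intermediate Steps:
N(O) = 2*O (N(O) = O + O = 2*O)
A = 919 (A = -33 - 28*(-34) = -33 + 952 = 919)
(A + 3877)*(N(16) - 4983) = (919 + 3877)*(2*16 - 4983) = 4796*(32 - 4983) = 4796*(-4951) = -23744996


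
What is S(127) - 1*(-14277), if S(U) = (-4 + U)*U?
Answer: 29898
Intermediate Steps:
S(U) = U*(-4 + U)
S(127) - 1*(-14277) = 127*(-4 + 127) - 1*(-14277) = 127*123 + 14277 = 15621 + 14277 = 29898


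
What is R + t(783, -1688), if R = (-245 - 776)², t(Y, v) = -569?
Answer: 1041872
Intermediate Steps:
R = 1042441 (R = (-1021)² = 1042441)
R + t(783, -1688) = 1042441 - 569 = 1041872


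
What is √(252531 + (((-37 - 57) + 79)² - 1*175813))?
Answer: √76943 ≈ 277.39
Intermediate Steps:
√(252531 + (((-37 - 57) + 79)² - 1*175813)) = √(252531 + ((-94 + 79)² - 175813)) = √(252531 + ((-15)² - 175813)) = √(252531 + (225 - 175813)) = √(252531 - 175588) = √76943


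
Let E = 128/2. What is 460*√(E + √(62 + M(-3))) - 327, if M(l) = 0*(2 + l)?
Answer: -327 + 460*√(64 + √62) ≈ 3572.8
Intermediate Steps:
M(l) = 0
E = 64 (E = 128*(½) = 64)
460*√(E + √(62 + M(-3))) - 327 = 460*√(64 + √(62 + 0)) - 327 = 460*√(64 + √62) - 327 = -327 + 460*√(64 + √62)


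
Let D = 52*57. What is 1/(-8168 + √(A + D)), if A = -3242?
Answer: -4084/33358251 - I*√278/66716502 ≈ -0.00012243 - 2.4991e-7*I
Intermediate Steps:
D = 2964
1/(-8168 + √(A + D)) = 1/(-8168 + √(-3242 + 2964)) = 1/(-8168 + √(-278)) = 1/(-8168 + I*√278)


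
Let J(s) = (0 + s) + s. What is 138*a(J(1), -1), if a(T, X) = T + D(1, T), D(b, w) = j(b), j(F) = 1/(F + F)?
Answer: 345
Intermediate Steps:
j(F) = 1/(2*F)
D(b, w) = 1/(2*b)
J(s) = 2*s (J(s) = s + s = 2*s)
a(T, X) = 1/2 + T (a(T, X) = T + (1/2)/1 = T + (1/2)*1 = T + 1/2 = 1/2 + T)
138*a(J(1), -1) = 138*(1/2 + 2*1) = 138*(1/2 + 2) = 138*(5/2) = 345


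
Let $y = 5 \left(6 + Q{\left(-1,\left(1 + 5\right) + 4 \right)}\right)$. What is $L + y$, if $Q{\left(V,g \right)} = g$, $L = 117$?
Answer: $197$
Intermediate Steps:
$y = 80$ ($y = 5 \left(6 + \left(\left(1 + 5\right) + 4\right)\right) = 5 \left(6 + \left(6 + 4\right)\right) = 5 \left(6 + 10\right) = 5 \cdot 16 = 80$)
$L + y = 117 + 80 = 197$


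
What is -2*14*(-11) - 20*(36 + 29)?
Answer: -992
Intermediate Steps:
-2*14*(-11) - 20*(36 + 29) = -28*(-11) - 20*65 = 308 - 1*1300 = 308 - 1300 = -992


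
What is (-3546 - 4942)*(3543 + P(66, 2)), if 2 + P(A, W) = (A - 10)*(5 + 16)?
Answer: -40037896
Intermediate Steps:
P(A, W) = -212 + 21*A (P(A, W) = -2 + (A - 10)*(5 + 16) = -2 + (-10 + A)*21 = -2 + (-210 + 21*A) = -212 + 21*A)
(-3546 - 4942)*(3543 + P(66, 2)) = (-3546 - 4942)*(3543 + (-212 + 21*66)) = -8488*(3543 + (-212 + 1386)) = -8488*(3543 + 1174) = -8488*4717 = -40037896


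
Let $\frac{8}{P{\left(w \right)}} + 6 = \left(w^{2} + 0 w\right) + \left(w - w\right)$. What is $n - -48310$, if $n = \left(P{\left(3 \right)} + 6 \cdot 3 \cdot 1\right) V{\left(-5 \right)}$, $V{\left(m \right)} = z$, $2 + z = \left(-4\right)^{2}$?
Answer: $\frac{145798}{3} \approx 48599.0$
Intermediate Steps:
$z = 14$ ($z = -2 + \left(-4\right)^{2} = -2 + 16 = 14$)
$P{\left(w \right)} = \frac{8}{-6 + w^{2}}$ ($P{\left(w \right)} = \frac{8}{-6 + \left(\left(w^{2} + 0 w\right) + \left(w - w\right)\right)} = \frac{8}{-6 + \left(\left(w^{2} + 0\right) + 0\right)} = \frac{8}{-6 + \left(w^{2} + 0\right)} = \frac{8}{-6 + w^{2}}$)
$V{\left(m \right)} = 14$
$n = \frac{868}{3}$ ($n = \left(\frac{8}{-6 + 3^{2}} + 6 \cdot 3 \cdot 1\right) 14 = \left(\frac{8}{-6 + 9} + 18 \cdot 1\right) 14 = \left(\frac{8}{3} + 18\right) 14 = \frac{62}{3} \cdot 14 = \frac{868}{3} \approx 289.33$)
$n - -48310 = \frac{868}{3} - -48310 = \frac{868}{3} + 48310 = \frac{145798}{3}$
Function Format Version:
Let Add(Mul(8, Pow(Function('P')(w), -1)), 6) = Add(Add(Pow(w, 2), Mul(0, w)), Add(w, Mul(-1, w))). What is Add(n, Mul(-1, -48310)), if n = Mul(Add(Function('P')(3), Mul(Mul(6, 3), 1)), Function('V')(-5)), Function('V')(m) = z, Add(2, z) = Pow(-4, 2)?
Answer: Rational(145798, 3) ≈ 48599.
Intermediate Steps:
z = 14 (z = Add(-2, Pow(-4, 2)) = Add(-2, 16) = 14)
Function('P')(w) = Mul(8, Pow(Add(-6, Pow(w, 2)), -1)) (Function('P')(w) = Mul(8, Pow(Add(-6, Add(Add(Pow(w, 2), Mul(0, w)), Add(w, Mul(-1, w)))), -1)) = Mul(8, Pow(Add(-6, Add(Add(Pow(w, 2), 0), 0)), -1)) = Mul(8, Pow(Add(-6, Add(Pow(w, 2), 0)), -1)) = Mul(8, Pow(Add(-6, Pow(w, 2)), -1)))
Function('V')(m) = 14
n = Rational(868, 3) (n = Mul(Add(Mul(8, Pow(Add(-6, Pow(3, 2)), -1)), Mul(Mul(6, 3), 1)), 14) = Mul(Add(Mul(8, Pow(Add(-6, 9), -1)), Mul(18, 1)), 14) = Mul(Add(Mul(8, Pow(3, -1)), 18), 14) = Mul(Add(Mul(8, Rational(1, 3)), 18), 14) = Mul(Add(Rational(8, 3), 18), 14) = Mul(Rational(62, 3), 14) = Rational(868, 3) ≈ 289.33)
Add(n, Mul(-1, -48310)) = Add(Rational(868, 3), Mul(-1, -48310)) = Add(Rational(868, 3), 48310) = Rational(145798, 3)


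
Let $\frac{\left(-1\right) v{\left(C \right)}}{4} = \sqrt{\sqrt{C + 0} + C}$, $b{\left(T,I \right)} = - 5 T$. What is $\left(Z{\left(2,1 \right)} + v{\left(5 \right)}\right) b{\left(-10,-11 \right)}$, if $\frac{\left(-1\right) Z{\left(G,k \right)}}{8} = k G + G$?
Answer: $-1600 - 200 \sqrt{5 + \sqrt{5}} \approx -2138.0$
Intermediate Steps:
$Z{\left(G,k \right)} = - 8 G - 8 G k$ ($Z{\left(G,k \right)} = - 8 \left(k G + G\right) = - 8 \left(G k + G\right) = - 8 \left(G + G k\right) = - 8 G - 8 G k$)
$v{\left(C \right)} = - 4 \sqrt{C + \sqrt{C}}$ ($v{\left(C \right)} = - 4 \sqrt{\sqrt{C + 0} + C} = - 4 \sqrt{\sqrt{C} + C} = - 4 \sqrt{C + \sqrt{C}}$)
$\left(Z{\left(2,1 \right)} + v{\left(5 \right)}\right) b{\left(-10,-11 \right)} = \left(\left(-8\right) 2 \left(1 + 1\right) - 4 \sqrt{5 + \sqrt{5}}\right) \left(\left(-5\right) \left(-10\right)\right) = \left(\left(-8\right) 2 \cdot 2 - 4 \sqrt{5 + \sqrt{5}}\right) 50 = \left(-32 - 4 \sqrt{5 + \sqrt{5}}\right) 50 = -1600 - 200 \sqrt{5 + \sqrt{5}}$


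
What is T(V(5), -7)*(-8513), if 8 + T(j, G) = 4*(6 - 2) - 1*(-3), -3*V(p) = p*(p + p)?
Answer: -93643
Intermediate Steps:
V(p) = -2*p**2/3 (V(p) = -p*(p + p)/3 = -p*2*p/3 = -2*p**2/3)
T(j, G) = 11 (T(j, G) = -8 + (4*(6 - 2) - 1*(-3)) = -8 + (4*4 + 3) = -8 + (16 + 3) = -8 + 19 = 11)
T(V(5), -7)*(-8513) = 11*(-8513) = -93643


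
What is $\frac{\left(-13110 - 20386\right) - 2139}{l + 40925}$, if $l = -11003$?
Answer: $- \frac{35635}{29922} \approx -1.1909$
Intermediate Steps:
$\frac{\left(-13110 - 20386\right) - 2139}{l + 40925} = \frac{\left(-13110 - 20386\right) - 2139}{-11003 + 40925} = \frac{\left(-13110 - 20386\right) - 2139}{29922} = \left(-33496 - 2139\right) \frac{1}{29922} = \left(-35635\right) \frac{1}{29922} = - \frac{35635}{29922}$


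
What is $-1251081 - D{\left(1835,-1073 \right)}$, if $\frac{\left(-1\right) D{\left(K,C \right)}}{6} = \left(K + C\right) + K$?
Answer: $-1235499$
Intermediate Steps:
$D{\left(K,C \right)} = - 12 K - 6 C$ ($D{\left(K,C \right)} = - 6 \left(\left(K + C\right) + K\right) = - 6 \left(\left(C + K\right) + K\right) = - 6 \left(C + 2 K\right) = - 12 K - 6 C$)
$-1251081 - D{\left(1835,-1073 \right)} = -1251081 - \left(\left(-12\right) 1835 - -6438\right) = -1251081 - \left(-22020 + 6438\right) = -1251081 - -15582 = -1251081 + 15582 = -1235499$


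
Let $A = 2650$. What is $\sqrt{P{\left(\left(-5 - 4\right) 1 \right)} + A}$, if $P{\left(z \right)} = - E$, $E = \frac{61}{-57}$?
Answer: $\frac{\sqrt{8613327}}{57} \approx 51.489$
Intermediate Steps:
$E = - \frac{61}{57}$ ($E = 61 \left(- \frac{1}{57}\right) = - \frac{61}{57} \approx -1.0702$)
$P{\left(z \right)} = \frac{61}{57}$ ($P{\left(z \right)} = \left(-1\right) \left(- \frac{61}{57}\right) = \frac{61}{57}$)
$\sqrt{P{\left(\left(-5 - 4\right) 1 \right)} + A} = \sqrt{\frac{61}{57} + 2650} = \sqrt{\frac{151111}{57}} = \frac{\sqrt{8613327}}{57}$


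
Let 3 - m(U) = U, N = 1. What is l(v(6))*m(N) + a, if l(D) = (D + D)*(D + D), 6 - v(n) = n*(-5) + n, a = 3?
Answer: 7203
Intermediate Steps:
v(n) = 6 + 4*n (v(n) = 6 - (n*(-5) + n) = 6 - (-5*n + n) = 6 - (-4)*n = 6 + 4*n)
m(U) = 3 - U
l(D) = 4*D² (l(D) = (2*D)*(2*D) = 4*D²)
l(v(6))*m(N) + a = (4*(6 + 4*6)²)*(3 - 1*1) + 3 = (4*(6 + 24)²)*(3 - 1) + 3 = (4*30²)*2 + 3 = (4*900)*2 + 3 = 3600*2 + 3 = 7200 + 3 = 7203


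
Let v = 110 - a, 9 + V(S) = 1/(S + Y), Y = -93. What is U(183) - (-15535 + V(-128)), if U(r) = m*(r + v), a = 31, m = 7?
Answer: 3840539/221 ≈ 17378.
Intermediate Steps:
V(S) = -9 + 1/(-93 + S) (V(S) = -9 + 1/(S - 93) = -9 + 1/(-93 + S))
v = 79 (v = 110 - 1*31 = 110 - 31 = 79)
U(r) = 553 + 7*r (U(r) = 7*(r + 79) = 7*(79 + r) = 553 + 7*r)
U(183) - (-15535 + V(-128)) = (553 + 7*183) - (-15535 + (838 - 9*(-128))/(-93 - 128)) = (553 + 1281) - (-15535 + (838 + 1152)/(-221)) = 1834 - (-15535 - 1/221*1990) = 1834 - (-15535 - 1990/221) = 1834 - 1*(-3435225/221) = 1834 + 3435225/221 = 3840539/221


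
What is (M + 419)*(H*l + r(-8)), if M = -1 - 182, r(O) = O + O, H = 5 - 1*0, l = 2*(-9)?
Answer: -25016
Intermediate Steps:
l = -18
H = 5 (H = 5 + 0 = 5)
r(O) = 2*O
M = -183
(M + 419)*(H*l + r(-8)) = (-183 + 419)*(5*(-18) + 2*(-8)) = 236*(-90 - 16) = 236*(-106) = -25016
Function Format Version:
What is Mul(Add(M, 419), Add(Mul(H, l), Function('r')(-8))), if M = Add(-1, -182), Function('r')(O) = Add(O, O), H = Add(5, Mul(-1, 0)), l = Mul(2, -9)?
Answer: -25016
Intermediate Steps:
l = -18
H = 5 (H = Add(5, 0) = 5)
Function('r')(O) = Mul(2, O)
M = -183
Mul(Add(M, 419), Add(Mul(H, l), Function('r')(-8))) = Mul(Add(-183, 419), Add(Mul(5, -18), Mul(2, -8))) = Mul(236, Add(-90, -16)) = Mul(236, -106) = -25016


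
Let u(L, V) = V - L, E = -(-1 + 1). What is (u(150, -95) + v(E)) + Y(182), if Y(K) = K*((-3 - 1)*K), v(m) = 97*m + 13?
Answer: -132728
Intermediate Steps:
E = 0 (E = -1*0 = 0)
v(m) = 13 + 97*m
Y(K) = -4*K**2 (Y(K) = K*(-4*K) = -4*K**2)
(u(150, -95) + v(E)) + Y(182) = ((-95 - 1*150) + (13 + 97*0)) - 4*182**2 = ((-95 - 150) + (13 + 0)) - 4*33124 = (-245 + 13) - 132496 = -232 - 132496 = -132728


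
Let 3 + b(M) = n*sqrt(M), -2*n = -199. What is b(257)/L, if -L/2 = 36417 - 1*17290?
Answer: 3/38254 - 199*sqrt(257)/76508 ≈ -0.041619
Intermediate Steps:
n = 199/2 (n = -1/2*(-199) = 199/2 ≈ 99.500)
L = -38254 (L = -2*(36417 - 1*17290) = -2*(36417 - 17290) = -2*19127 = -38254)
b(M) = -3 + 199*sqrt(M)/2
b(257)/L = (-3 + 199*sqrt(257)/2)/(-38254) = (-3 + 199*sqrt(257)/2)*(-1/38254) = 3/38254 - 199*sqrt(257)/76508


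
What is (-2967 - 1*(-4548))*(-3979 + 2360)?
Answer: -2559639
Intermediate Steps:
(-2967 - 1*(-4548))*(-3979 + 2360) = (-2967 + 4548)*(-1619) = 1581*(-1619) = -2559639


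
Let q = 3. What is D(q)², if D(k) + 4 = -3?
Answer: 49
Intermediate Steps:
D(k) = -7 (D(k) = -4 - 3 = -7)
D(q)² = (-7)² = 49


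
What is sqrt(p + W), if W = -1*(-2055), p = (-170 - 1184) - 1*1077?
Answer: 2*I*sqrt(94) ≈ 19.391*I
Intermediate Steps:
p = -2431 (p = -1354 - 1077 = -2431)
W = 2055
sqrt(p + W) = sqrt(-2431 + 2055) = sqrt(-376) = 2*I*sqrt(94)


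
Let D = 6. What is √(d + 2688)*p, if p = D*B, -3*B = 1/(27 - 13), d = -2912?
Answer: -4*I*√14/7 ≈ -2.1381*I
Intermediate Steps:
B = -1/42 (B = -1/(3*(27 - 13)) = -⅓/14 = -⅓*1/14 = -1/42 ≈ -0.023810)
p = -⅐ (p = 6*(-1/42) = -⅐ ≈ -0.14286)
√(d + 2688)*p = √(-2912 + 2688)*(-⅐) = √(-224)*(-⅐) = (4*I*√14)*(-⅐) = -4*I*√14/7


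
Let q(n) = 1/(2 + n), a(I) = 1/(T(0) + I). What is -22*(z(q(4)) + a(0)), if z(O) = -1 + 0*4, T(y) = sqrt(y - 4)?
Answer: 22 + 11*I ≈ 22.0 + 11.0*I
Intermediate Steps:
T(y) = sqrt(-4 + y)
a(I) = 1/(I + 2*I) (a(I) = 1/(sqrt(-4 + 0) + I) = 1/(sqrt(-4) + I) = 1/(2*I + I) = 1/(I + 2*I))
z(O) = -1 (z(O) = -1 + 0 = -1)
-22*(z(q(4)) + a(0)) = -22*(-1 + 1/(0 + 2*I)) = -22*(-1 + 1/(2*I)) = -22*(-1 - I/2) = 22 + 11*I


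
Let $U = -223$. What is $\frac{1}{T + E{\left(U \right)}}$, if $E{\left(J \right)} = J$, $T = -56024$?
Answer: $- \frac{1}{56247} \approx -1.7779 \cdot 10^{-5}$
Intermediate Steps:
$\frac{1}{T + E{\left(U \right)}} = \frac{1}{-56024 - 223} = \frac{1}{-56247} = - \frac{1}{56247}$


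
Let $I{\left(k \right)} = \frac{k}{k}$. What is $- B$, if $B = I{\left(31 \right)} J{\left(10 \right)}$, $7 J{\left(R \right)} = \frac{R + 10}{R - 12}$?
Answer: $\frac{10}{7} \approx 1.4286$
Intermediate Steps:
$I{\left(k \right)} = 1$
$J{\left(R \right)} = \frac{10 + R}{7 \left(-12 + R\right)}$ ($J{\left(R \right)} = \frac{\left(R + 10\right) \frac{1}{R - 12}}{7} = \frac{\left(10 + R\right) \frac{1}{-12 + R}}{7} = \frac{\frac{1}{-12 + R} \left(10 + R\right)}{7} = \frac{10 + R}{7 \left(-12 + R\right)}$)
$B = - \frac{10}{7}$ ($B = 1 \frac{10 + 10}{7 \left(-12 + 10\right)} = 1 \cdot \frac{1}{7} \frac{1}{-2} \cdot 20 = 1 \cdot \frac{1}{7} \left(- \frac{1}{2}\right) 20 = 1 \left(- \frac{10}{7}\right) = - \frac{10}{7} \approx -1.4286$)
$- B = \left(-1\right) \left(- \frac{10}{7}\right) = \frac{10}{7}$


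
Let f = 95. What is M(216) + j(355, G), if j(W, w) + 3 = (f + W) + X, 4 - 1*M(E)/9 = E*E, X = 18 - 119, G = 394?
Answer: -419522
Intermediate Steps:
X = -101
M(E) = 36 - 9*E² (M(E) = 36 - 9*E*E = 36 - 9*E²)
j(W, w) = -9 + W (j(W, w) = -3 + ((95 + W) - 101) = -3 + (-6 + W) = -9 + W)
M(216) + j(355, G) = (36 - 9*216²) + (-9 + 355) = (36 - 9*46656) + 346 = (36 - 419904) + 346 = -419868 + 346 = -419522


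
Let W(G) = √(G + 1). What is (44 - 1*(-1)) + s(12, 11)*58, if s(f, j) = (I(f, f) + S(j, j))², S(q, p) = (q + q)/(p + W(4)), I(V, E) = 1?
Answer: 17628/29 - 1969*√5/29 ≈ 456.04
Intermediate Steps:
W(G) = √(1 + G)
S(q, p) = 2*q/(p + √5) (S(q, p) = (q + q)/(p + √(1 + 4)) = (2*q)/(p + √5) = 2*q/(p + √5))
s(f, j) = (1 + 2*j/(j + √5))²
(44 - 1*(-1)) + s(12, 11)*58 = (44 - 1*(-1)) + ((√5 + 3*11)²/(11 + √5)²)*58 = (44 + 1) + ((√5 + 33)²/(11 + √5)²)*58 = 45 + ((33 + √5)²/(11 + √5)²)*58 = 45 + 58*(33 + √5)²/(11 + √5)²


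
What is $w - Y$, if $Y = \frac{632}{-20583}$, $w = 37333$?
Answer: $\frac{768425771}{20583} \approx 37333.0$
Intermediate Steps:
$Y = - \frac{632}{20583}$ ($Y = 632 \left(- \frac{1}{20583}\right) = - \frac{632}{20583} \approx -0.030705$)
$w - Y = 37333 - - \frac{632}{20583} = 37333 + \frac{632}{20583} = \frac{768425771}{20583}$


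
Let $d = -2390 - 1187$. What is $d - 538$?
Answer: $-4115$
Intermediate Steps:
$d = -3577$
$d - 538 = -3577 - 538 = -4115$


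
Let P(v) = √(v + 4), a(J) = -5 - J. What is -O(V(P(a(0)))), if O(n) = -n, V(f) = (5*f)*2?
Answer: 10*I ≈ 10.0*I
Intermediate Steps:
P(v) = √(4 + v)
V(f) = 10*f
-O(V(P(a(0)))) = -(-1)*10*√(4 + (-5 - 1*0)) = -(-1)*10*√(4 + (-5 + 0)) = -(-1)*10*√(4 - 5) = -(-1)*10*√(-1) = -(-1)*10*I = -(-10)*I = 10*I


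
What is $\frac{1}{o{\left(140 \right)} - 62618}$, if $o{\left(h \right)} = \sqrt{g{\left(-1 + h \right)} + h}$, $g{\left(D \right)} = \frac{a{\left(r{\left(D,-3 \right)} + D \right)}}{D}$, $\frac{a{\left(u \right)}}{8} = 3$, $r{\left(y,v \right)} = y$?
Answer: $- \frac{4351951}{272510457976} - \frac{\sqrt{677069}}{272510457976} \approx -1.5973 \cdot 10^{-5}$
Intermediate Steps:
$a{\left(u \right)} = 24$ ($a{\left(u \right)} = 8 \cdot 3 = 24$)
$g{\left(D \right)} = \frac{24}{D}$
$o{\left(h \right)} = \sqrt{h + \frac{24}{-1 + h}}$ ($o{\left(h \right)} = \sqrt{\frac{24}{-1 + h} + h} = \sqrt{h + \frac{24}{-1 + h}}$)
$\frac{1}{o{\left(140 \right)} - 62618} = \frac{1}{\sqrt{\frac{24 + 140 \left(-1 + 140\right)}{-1 + 140}} - 62618} = \frac{1}{\sqrt{\frac{24 + 140 \cdot 139}{139}} - 62618} = \frac{1}{\sqrt{\frac{24 + 19460}{139}} - 62618} = \frac{1}{\sqrt{\frac{1}{139} \cdot 19484} - 62618} = \frac{1}{\sqrt{\frac{19484}{139}} - 62618} = \frac{1}{\frac{2 \sqrt{677069}}{139} - 62618} = \frac{1}{-62618 + \frac{2 \sqrt{677069}}{139}}$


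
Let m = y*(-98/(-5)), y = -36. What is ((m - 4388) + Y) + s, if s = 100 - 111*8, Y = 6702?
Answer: 4102/5 ≈ 820.40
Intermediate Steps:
m = -3528/5 (m = -(-3528)/(-5) = -(-3528)*(-1)/5 = -36*98/5 = -3528/5 ≈ -705.60)
s = -788 (s = 100 - 888 = -788)
((m - 4388) + Y) + s = ((-3528/5 - 4388) + 6702) - 788 = (-25468/5 + 6702) - 788 = 8042/5 - 788 = 4102/5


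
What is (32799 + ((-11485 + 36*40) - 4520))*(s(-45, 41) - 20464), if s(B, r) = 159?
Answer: -370241370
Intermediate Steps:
(32799 + ((-11485 + 36*40) - 4520))*(s(-45, 41) - 20464) = (32799 + ((-11485 + 36*40) - 4520))*(159 - 20464) = (32799 + ((-11485 + 1440) - 4520))*(-20305) = (32799 + (-10045 - 4520))*(-20305) = (32799 - 14565)*(-20305) = 18234*(-20305) = -370241370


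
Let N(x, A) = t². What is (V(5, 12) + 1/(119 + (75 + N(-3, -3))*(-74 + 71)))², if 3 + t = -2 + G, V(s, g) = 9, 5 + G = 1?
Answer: 9859600/121801 ≈ 80.948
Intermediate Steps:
G = -4 (G = -5 + 1 = -4)
t = -9 (t = -3 + (-2 - 4) = -3 - 6 = -9)
N(x, A) = 81 (N(x, A) = (-9)² = 81)
(V(5, 12) + 1/(119 + (75 + N(-3, -3))*(-74 + 71)))² = (9 + 1/(119 + (75 + 81)*(-74 + 71)))² = (9 + 1/(119 + 156*(-3)))² = (9 + 1/(119 - 468))² = (9 + 1/(-349))² = (9 - 1/349)² = (3140/349)² = 9859600/121801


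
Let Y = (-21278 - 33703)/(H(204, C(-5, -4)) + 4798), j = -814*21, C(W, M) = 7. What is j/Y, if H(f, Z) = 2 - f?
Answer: 8729336/6109 ≈ 1428.9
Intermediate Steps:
j = -17094
Y = -18327/1532 (Y = (-21278 - 33703)/((2 - 1*204) + 4798) = -54981/((2 - 204) + 4798) = -54981/(-202 + 4798) = -54981/4596 = -54981*1/4596 = -18327/1532 ≈ -11.963)
j/Y = -17094/(-18327/1532) = -17094*(-1532/18327) = 8729336/6109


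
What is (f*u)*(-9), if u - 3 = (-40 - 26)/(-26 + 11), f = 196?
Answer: -65268/5 ≈ -13054.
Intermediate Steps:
u = 37/5 (u = 3 + (-40 - 26)/(-26 + 11) = 3 - 66/(-15) = 3 - 66*(-1/15) = 3 + 22/5 = 37/5 ≈ 7.4000)
(f*u)*(-9) = (196*(37/5))*(-9) = (7252/5)*(-9) = -65268/5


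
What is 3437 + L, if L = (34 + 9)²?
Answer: 5286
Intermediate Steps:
L = 1849 (L = 43² = 1849)
3437 + L = 3437 + 1849 = 5286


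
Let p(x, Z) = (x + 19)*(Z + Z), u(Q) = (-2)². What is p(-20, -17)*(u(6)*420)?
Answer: 57120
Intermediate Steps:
u(Q) = 4
p(x, Z) = 2*Z*(19 + x) (p(x, Z) = (19 + x)*(2*Z) = 2*Z*(19 + x))
p(-20, -17)*(u(6)*420) = (2*(-17)*(19 - 20))*(4*420) = (2*(-17)*(-1))*1680 = 34*1680 = 57120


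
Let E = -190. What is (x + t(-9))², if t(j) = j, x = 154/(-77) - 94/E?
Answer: 996004/9025 ≈ 110.36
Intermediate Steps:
x = -143/95 (x = 154/(-77) - 94/(-190) = 154*(-1/77) - 94*(-1/190) = -2 + 47/95 = -143/95 ≈ -1.5053)
(x + t(-9))² = (-143/95 - 9)² = (-998/95)² = 996004/9025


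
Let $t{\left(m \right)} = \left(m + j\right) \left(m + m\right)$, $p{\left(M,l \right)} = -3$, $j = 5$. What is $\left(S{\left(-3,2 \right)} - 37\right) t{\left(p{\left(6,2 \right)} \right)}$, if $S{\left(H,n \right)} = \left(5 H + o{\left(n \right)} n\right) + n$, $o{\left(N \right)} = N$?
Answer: $552$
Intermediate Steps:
$S{\left(H,n \right)} = n + n^{2} + 5 H$ ($S{\left(H,n \right)} = \left(5 H + n n\right) + n = \left(5 H + n^{2}\right) + n = \left(n^{2} + 5 H\right) + n = n + n^{2} + 5 H$)
$t{\left(m \right)} = 2 m \left(5 + m\right)$ ($t{\left(m \right)} = \left(m + 5\right) \left(m + m\right) = \left(5 + m\right) 2 m = 2 m \left(5 + m\right)$)
$\left(S{\left(-3,2 \right)} - 37\right) t{\left(p{\left(6,2 \right)} \right)} = \left(\left(2 + 2^{2} + 5 \left(-3\right)\right) - 37\right) 2 \left(-3\right) \left(5 - 3\right) = \left(\left(2 + 4 - 15\right) - 37\right) 2 \left(-3\right) 2 = \left(-9 - 37\right) \left(-12\right) = \left(-46\right) \left(-12\right) = 552$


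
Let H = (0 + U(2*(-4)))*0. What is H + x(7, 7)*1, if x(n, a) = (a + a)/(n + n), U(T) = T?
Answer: 1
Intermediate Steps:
x(n, a) = a/n (x(n, a) = (2*a)/((2*n)) = (2*a)*(1/(2*n)) = a/n)
H = 0 (H = (0 + 2*(-4))*0 = (0 - 8)*0 = -8*0 = 0)
H + x(7, 7)*1 = 0 + (7/7)*1 = 0 + (7*(1/7))*1 = 0 + 1*1 = 0 + 1 = 1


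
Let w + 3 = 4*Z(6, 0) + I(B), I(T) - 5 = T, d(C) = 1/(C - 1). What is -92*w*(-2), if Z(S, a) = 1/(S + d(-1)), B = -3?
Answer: -552/11 ≈ -50.182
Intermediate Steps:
d(C) = 1/(-1 + C)
I(T) = 5 + T
Z(S, a) = 1/(-½ + S) (Z(S, a) = 1/(S + 1/(-1 - 1)) = 1/(S + 1/(-2)) = 1/(S - ½) = 1/(-½ + S))
w = -3/11 (w = -3 + (4*(2/(-1 + 2*6)) + (5 - 3)) = -3 + (4*(2/(-1 + 12)) + 2) = -3 + (4*(2/11) + 2) = -3 + (8/11 + 2) = -3 + 30/11 = -3/11 ≈ -0.27273)
-92*w*(-2) = -(-276)*(-2)/11 = -92*6/11 = -552/11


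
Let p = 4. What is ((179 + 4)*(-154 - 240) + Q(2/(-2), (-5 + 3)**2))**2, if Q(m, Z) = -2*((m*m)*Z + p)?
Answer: 5201005924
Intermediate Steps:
Q(m, Z) = -8 - 2*Z*m**2 (Q(m, Z) = -2*((m*m)*Z + 4) = -2*(m**2*Z + 4) = -2*(Z*m**2 + 4) = -2*(4 + Z*m**2) = -8 - 2*Z*m**2)
((179 + 4)*(-154 - 240) + Q(2/(-2), (-5 + 3)**2))**2 = ((179 + 4)*(-154 - 240) + (-8 - 2*(-5 + 3)**2*(2/(-2))**2))**2 = (183*(-394) + (-8 - 2*(-2)**2*(2*(-1/2))**2))**2 = (-72102 + (-8 - 2*4*(-1)**2))**2 = (-72102 + (-8 - 2*4*1))**2 = (-72102 + (-8 - 8))**2 = (-72102 - 16)**2 = (-72118)**2 = 5201005924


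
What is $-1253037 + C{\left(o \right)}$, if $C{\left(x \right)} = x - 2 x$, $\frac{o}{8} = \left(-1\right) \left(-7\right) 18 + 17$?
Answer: $-1254181$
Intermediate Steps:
$o = 1144$ ($o = 8 \left(\left(-1\right) \left(-7\right) 18 + 17\right) = 8 \left(7 \cdot 18 + 17\right) = 8 \left(126 + 17\right) = 8 \cdot 143 = 1144$)
$C{\left(x \right)} = - x$
$-1253037 + C{\left(o \right)} = -1253037 - 1144 = -1254181$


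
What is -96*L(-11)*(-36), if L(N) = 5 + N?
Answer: -20736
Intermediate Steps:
-96*L(-11)*(-36) = -96*(5 - 11)*(-36) = -96*(-6)*(-36) = 576*(-36) = -20736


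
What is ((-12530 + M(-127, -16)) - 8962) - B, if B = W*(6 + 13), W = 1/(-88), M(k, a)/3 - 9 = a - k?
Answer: -1859597/88 ≈ -21132.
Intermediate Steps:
M(k, a) = 27 - 3*k + 3*a (M(k, a) = 27 + 3*(a - k) = 27 + (-3*k + 3*a) = 27 - 3*k + 3*a)
W = -1/88 ≈ -0.011364
B = -19/88 (B = -(6 + 13)/88 = -1/88*19 = -19/88 ≈ -0.21591)
((-12530 + M(-127, -16)) - 8962) - B = ((-12530 + (27 - 3*(-127) + 3*(-16))) - 8962) - 1*(-19/88) = ((-12530 + (27 + 381 - 48)) - 8962) + 19/88 = ((-12530 + 360) - 8962) + 19/88 = (-12170 - 8962) + 19/88 = -21132 + 19/88 = -1859597/88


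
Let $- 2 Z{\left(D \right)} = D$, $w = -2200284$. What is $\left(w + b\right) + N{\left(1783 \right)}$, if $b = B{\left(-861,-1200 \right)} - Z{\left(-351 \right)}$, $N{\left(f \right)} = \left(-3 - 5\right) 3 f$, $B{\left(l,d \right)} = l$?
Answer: $- \frac{4488225}{2} \approx -2.2441 \cdot 10^{6}$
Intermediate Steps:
$N{\left(f \right)} = - 24 f$ ($N{\left(f \right)} = \left(-8\right) 3 f = - 24 f$)
$Z{\left(D \right)} = - \frac{D}{2}$
$b = - \frac{2073}{2}$ ($b = -861 - \left(- \frac{1}{2}\right) \left(-351\right) = -861 - \frac{351}{2} = - \frac{2073}{2} \approx -1036.5$)
$\left(w + b\right) + N{\left(1783 \right)} = \left(-2200284 - \frac{2073}{2}\right) - 42792 = - \frac{4402641}{2} - 42792 = - \frac{4488225}{2}$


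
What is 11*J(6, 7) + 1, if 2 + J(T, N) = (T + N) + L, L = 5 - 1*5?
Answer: 122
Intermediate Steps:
L = 0 (L = 5 - 5 = 0)
J(T, N) = -2 + N + T (J(T, N) = -2 + ((T + N) + 0) = -2 + ((N + T) + 0) = -2 + (N + T) = -2 + N + T)
11*J(6, 7) + 1 = 11*(-2 + 7 + 6) + 1 = 11*11 + 1 = 121 + 1 = 122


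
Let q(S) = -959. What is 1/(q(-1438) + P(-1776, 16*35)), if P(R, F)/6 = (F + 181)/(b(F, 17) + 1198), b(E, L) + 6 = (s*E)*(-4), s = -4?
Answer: -564/540629 ≈ -0.0010432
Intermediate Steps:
b(E, L) = -6 + 16*E (b(E, L) = -6 - 4*E*(-4) = -6 + 16*E)
P(R, F) = 6*(181 + F)/(1192 + 16*F) (P(R, F) = 6*((F + 181)/((-6 + 16*F) + 1198)) = 6*((181 + F)/(1192 + 16*F)) = 6*(181 + F)/(1192 + 16*F))
1/(q(-1438) + P(-1776, 16*35)) = 1/(-959 + 3*(181 + 16*35)/(4*(149 + 2*(16*35)))) = 1/(-959 + 3*(181 + 560)/(4*(149 + 2*560))) = 1/(-959 + (3/4)*741/(149 + 1120)) = 1/(-959 + (3/4)*741/1269) = 1/(-959 + (3/4)*(1/1269)*741) = 1/(-959 + 247/564) = 1/(-540629/564) = -564/540629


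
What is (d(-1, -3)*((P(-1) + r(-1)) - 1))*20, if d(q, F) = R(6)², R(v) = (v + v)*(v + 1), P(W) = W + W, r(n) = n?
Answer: -564480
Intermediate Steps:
P(W) = 2*W
R(v) = 2*v*(1 + v) (R(v) = (2*v)*(1 + v) = 2*v*(1 + v))
d(q, F) = 7056 (d(q, F) = (2*6*(1 + 6))² = (2*6*7)² = 84² = 7056)
(d(-1, -3)*((P(-1) + r(-1)) - 1))*20 = (7056*((2*(-1) - 1) - 1))*20 = (7056*((-2 - 1) - 1))*20 = (7056*(-3 - 1))*20 = (7056*(-4))*20 = -28224*20 = -564480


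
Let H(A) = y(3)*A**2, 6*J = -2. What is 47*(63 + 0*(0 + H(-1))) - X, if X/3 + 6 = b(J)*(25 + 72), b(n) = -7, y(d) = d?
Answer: 5016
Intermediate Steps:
J = -1/3 (J = (1/6)*(-2) = -1/3 ≈ -0.33333)
H(A) = 3*A**2
X = -2055 (X = -18 + 3*(-7*(25 + 72)) = -18 + 3*(-7*97) = -18 + 3*(-679) = -18 - 2037 = -2055)
47*(63 + 0*(0 + H(-1))) - X = 47*(63 + 0*(0 + 3*(-1)**2)) - 1*(-2055) = 47*(63 + 0*(0 + 3*1)) + 2055 = 47*(63 + 0*(0 + 3)) + 2055 = 47*(63 + 0*3) + 2055 = 47*(63 + 0) + 2055 = 47*63 + 2055 = 2961 + 2055 = 5016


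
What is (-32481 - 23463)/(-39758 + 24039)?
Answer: 55944/15719 ≈ 3.5590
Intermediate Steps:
(-32481 - 23463)/(-39758 + 24039) = -55944/(-15719) = -55944*(-1/15719) = 55944/15719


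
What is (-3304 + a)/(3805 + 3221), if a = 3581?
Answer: 277/7026 ≈ 0.039425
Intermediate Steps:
(-3304 + a)/(3805 + 3221) = (-3304 + 3581)/(3805 + 3221) = 277/7026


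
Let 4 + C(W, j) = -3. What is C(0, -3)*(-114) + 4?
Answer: 802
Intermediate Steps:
C(W, j) = -7 (C(W, j) = -4 - 3 = -7)
C(0, -3)*(-114) + 4 = -7*(-114) + 4 = 798 + 4 = 802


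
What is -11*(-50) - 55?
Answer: 495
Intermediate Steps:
-11*(-50) - 55 = 550 - 55 = 495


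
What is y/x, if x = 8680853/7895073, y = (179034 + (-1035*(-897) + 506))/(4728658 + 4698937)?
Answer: 1749445540851/16367913267707 ≈ 0.10688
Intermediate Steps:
y = 221587/1885519 (y = (179034 + (928395 + 506))/9427595 = (179034 + 928901)*(1/9427595) = 1107935*(1/9427595) = 221587/1885519 ≈ 0.11752)
x = 8680853/7895073 (x = 8680853*(1/7895073) = 8680853/7895073 ≈ 1.0995)
y/x = 221587/(1885519*(8680853/7895073)) = (221587/1885519)*(7895073/8680853) = 1749445540851/16367913267707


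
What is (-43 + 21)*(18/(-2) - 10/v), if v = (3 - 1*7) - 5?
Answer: 1562/9 ≈ 173.56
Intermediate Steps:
v = -9 (v = (3 - 7) - 5 = -4 - 5 = -9)
(-43 + 21)*(18/(-2) - 10/v) = (-43 + 21)*(18/(-2) - 10/(-9)) = -22*(18*(-½) - 10*(-⅑)) = -22*(-9 + 10/9) = -22*(-71/9) = 1562/9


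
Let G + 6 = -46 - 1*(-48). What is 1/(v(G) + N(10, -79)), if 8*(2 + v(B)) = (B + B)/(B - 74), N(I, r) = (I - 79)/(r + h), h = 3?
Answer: -2964/3199 ≈ -0.92654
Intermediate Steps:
N(I, r) = (-79 + I)/(3 + r) (N(I, r) = (I - 79)/(r + 3) = (-79 + I)/(3 + r))
G = -4 (G = -6 + (-46 - 1*(-48)) = -6 + (-46 + 48) = -6 + 2 = -4)
v(B) = -2 + B/(4*(-74 + B)) (v(B) = -2 + ((B + B)/(B - 74))/8 = -2 + ((2*B)/(-74 + B))/8 = -2 + (2*B/(-74 + B))/8 = -2 + B/(4*(-74 + B)))
1/(v(G) + N(10, -79)) = 1/((592 - 7*(-4))/(4*(-74 - 4)) + (-79 + 10)/(3 - 79)) = 1/((¼)*(592 + 28)/(-78) - 69/(-76)) = 1/((¼)*(-1/78)*620 - 1/76*(-69)) = 1/(-155/78 + 69/76) = 1/(-3199/2964) = -2964/3199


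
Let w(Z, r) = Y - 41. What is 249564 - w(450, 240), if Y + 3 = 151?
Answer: 249457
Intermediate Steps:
Y = 148 (Y = -3 + 151 = 148)
w(Z, r) = 107 (w(Z, r) = 148 - 41 = 107)
249564 - w(450, 240) = 249564 - 1*107 = 249564 - 107 = 249457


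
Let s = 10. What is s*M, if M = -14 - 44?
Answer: -580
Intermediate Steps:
M = -58
s*M = 10*(-58) = -580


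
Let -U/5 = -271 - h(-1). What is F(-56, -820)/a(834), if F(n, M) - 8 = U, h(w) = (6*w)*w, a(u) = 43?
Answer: 1393/43 ≈ 32.395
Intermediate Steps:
h(w) = 6*w**2
U = 1385 (U = -5*(-271 - 6*(-1)**2) = -5*(-271 - 6) = -5*(-277) = 1385)
F(n, M) = 1393 (F(n, M) = 8 + 1385 = 1393)
F(-56, -820)/a(834) = 1393/43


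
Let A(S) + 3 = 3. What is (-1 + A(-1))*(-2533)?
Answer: 2533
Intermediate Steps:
A(S) = 0 (A(S) = -3 + 3 = 0)
(-1 + A(-1))*(-2533) = (-1 + 0)*(-2533) = -1*(-2533) = 2533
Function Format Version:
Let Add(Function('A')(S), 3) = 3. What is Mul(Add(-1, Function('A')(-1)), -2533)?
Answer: 2533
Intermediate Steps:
Function('A')(S) = 0 (Function('A')(S) = Add(-3, 3) = 0)
Mul(Add(-1, Function('A')(-1)), -2533) = Mul(Add(-1, 0), -2533) = Mul(-1, -2533) = 2533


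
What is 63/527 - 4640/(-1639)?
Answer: 2548537/863753 ≈ 2.9505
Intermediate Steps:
63/527 - 4640/(-1639) = 63*(1/527) - 4640*(-1/1639) = 63/527 + 4640/1639 = 2548537/863753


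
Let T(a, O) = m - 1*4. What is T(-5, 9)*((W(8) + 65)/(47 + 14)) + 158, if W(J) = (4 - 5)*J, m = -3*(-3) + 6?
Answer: 10265/61 ≈ 168.28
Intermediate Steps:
m = 15 (m = 9 + 6 = 15)
T(a, O) = 11 (T(a, O) = 15 - 1*4 = 15 - 4 = 11)
W(J) = -J
T(-5, 9)*((W(8) + 65)/(47 + 14)) + 158 = 11*((-1*8 + 65)/(47 + 14)) + 158 = 11*((-8 + 65)/61) + 158 = 11*(57*(1/61)) + 158 = 11*(57/61) + 158 = 627/61 + 158 = 10265/61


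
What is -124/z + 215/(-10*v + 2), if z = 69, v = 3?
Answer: -18307/1932 ≈ -9.4757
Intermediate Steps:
-124/z + 215/(-10*v + 2) = -124/69 + 215/(-10*3 + 2) = -124*1/69 + 215/(-30 + 2) = -124/69 + 215/(-28) = -124/69 + 215*(-1/28) = -124/69 - 215/28 = -18307/1932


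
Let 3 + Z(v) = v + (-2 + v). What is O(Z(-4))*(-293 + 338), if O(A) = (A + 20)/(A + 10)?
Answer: -105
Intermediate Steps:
Z(v) = -5 + 2*v (Z(v) = -3 + (v + (-2 + v)) = -3 + (-2 + 2*v) = -5 + 2*v)
O(A) = (20 + A)/(10 + A)
O(Z(-4))*(-293 + 338) = ((20 + (-5 + 2*(-4)))/(10 + (-5 + 2*(-4))))*(-293 + 338) = ((20 + (-5 - 8))/(10 + (-5 - 8)))*45 = ((20 - 13)/(10 - 13))*45 = (7/(-3))*45 = -1/3*7*45 = -7/3*45 = -105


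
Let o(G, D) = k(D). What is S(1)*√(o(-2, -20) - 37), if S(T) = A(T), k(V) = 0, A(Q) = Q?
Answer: I*√37 ≈ 6.0828*I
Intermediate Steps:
S(T) = T
o(G, D) = 0
S(1)*√(o(-2, -20) - 37) = 1*√(0 - 37) = 1*√(-37) = 1*(I*√37) = I*√37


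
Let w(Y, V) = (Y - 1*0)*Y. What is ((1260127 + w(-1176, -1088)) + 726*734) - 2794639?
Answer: 381348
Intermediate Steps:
w(Y, V) = Y**2 (w(Y, V) = (Y + 0)*Y = Y*Y = Y**2)
((1260127 + w(-1176, -1088)) + 726*734) - 2794639 = ((1260127 + (-1176)**2) + 726*734) - 2794639 = ((1260127 + 1382976) + 532884) - 2794639 = (2643103 + 532884) - 2794639 = 3175987 - 2794639 = 381348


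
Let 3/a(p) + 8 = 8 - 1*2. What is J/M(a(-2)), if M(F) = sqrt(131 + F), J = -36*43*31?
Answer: -47988*sqrt(518)/259 ≈ -4216.9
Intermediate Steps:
a(p) = -3/2 (a(p) = 3/(-8 + (8 - 1*2)) = 3/(-8 + (8 - 2)) = 3/(-8 + 6) = 3/(-2) = 3*(-1/2) = -3/2)
J = -47988 (J = -1548*31 = -47988)
J/M(a(-2)) = -47988/sqrt(131 - 3/2) = -47988*sqrt(518)/259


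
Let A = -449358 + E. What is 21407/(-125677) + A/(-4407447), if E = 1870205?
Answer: -272918006348/553914716619 ≈ -0.49271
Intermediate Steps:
A = 1420847 (A = -449358 + 1870205 = 1420847)
21407/(-125677) + A/(-4407447) = 21407/(-125677) + 1420847/(-4407447) = 21407*(-1/125677) + 1420847*(-1/4407447) = -21407/125677 - 1420847/4407447 = -272918006348/553914716619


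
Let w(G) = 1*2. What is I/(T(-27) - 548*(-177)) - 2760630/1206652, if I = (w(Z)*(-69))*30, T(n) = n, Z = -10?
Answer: -45448511625/19501306298 ≈ -2.3305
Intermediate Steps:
w(G) = 2
I = -4140 (I = (2*(-69))*30 = -138*30 = -4140)
I/(T(-27) - 548*(-177)) - 2760630/1206652 = -4140/(-27 - 548*(-177)) - 2760630/1206652 = -4140/(-27 + 96996) - 2760630*1/1206652 = -4140/96969 - 1380315/603326 = -4140*1/96969 - 1380315/603326 = -1380/32323 - 1380315/603326 = -45448511625/19501306298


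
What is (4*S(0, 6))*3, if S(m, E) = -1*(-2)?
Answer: 24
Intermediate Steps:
S(m, E) = 2
(4*S(0, 6))*3 = (4*2)*3 = 8*3 = 24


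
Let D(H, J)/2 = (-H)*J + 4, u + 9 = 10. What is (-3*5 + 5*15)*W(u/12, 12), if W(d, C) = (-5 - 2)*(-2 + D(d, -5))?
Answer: -2870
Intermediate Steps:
u = 1 (u = -9 + 10 = 1)
D(H, J) = 8 - 2*H*J (D(H, J) = 2*((-H)*J + 4) = 2*(-H*J + 4) = 2*(4 - H*J) = 8 - 2*H*J)
W(d, C) = -42 - 70*d (W(d, C) = (-5 - 2)*(-2 + (8 - 2*d*(-5))) = -7*(-2 + (8 + 10*d)) = -7*(6 + 10*d) = -42 - 70*d)
(-3*5 + 5*15)*W(u/12, 12) = (-3*5 + 5*15)*(-42 - 70/12) = (-15 + 75)*(-42 - 70/12) = 60*(-42 - 70*1/12) = 60*(-42 - 35/6) = 60*(-287/6) = -2870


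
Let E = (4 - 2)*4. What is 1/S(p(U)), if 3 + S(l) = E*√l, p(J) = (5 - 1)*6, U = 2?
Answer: 1/509 + 16*√6/1527 ≈ 0.027631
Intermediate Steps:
E = 8 (E = 2*4 = 8)
p(J) = 24 (p(J) = 4*6 = 24)
S(l) = -3 + 8*√l
1/S(p(U)) = 1/(-3 + 8*√24) = 1/(-3 + 8*(2*√6)) = 1/(-3 + 16*√6)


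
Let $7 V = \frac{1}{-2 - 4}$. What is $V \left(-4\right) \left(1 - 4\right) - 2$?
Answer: $- \frac{16}{7} \approx -2.2857$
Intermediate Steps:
$V = - \frac{1}{42}$ ($V = \frac{1}{7 \left(-2 - 4\right)} = \frac{1}{7 \left(-6\right)} = \frac{1}{7} \left(- \frac{1}{6}\right) = - \frac{1}{42} \approx -0.02381$)
$V \left(-4\right) \left(1 - 4\right) - 2 = \left(- \frac{1}{42}\right) \left(-4\right) \left(1 - 4\right) - 2 = \frac{2 \left(1 + \left(-5 + 1\right)\right)}{21} - 2 = \frac{2 \left(1 - 4\right)}{21} - 2 = \frac{2}{21} \left(-3\right) - 2 = - \frac{2}{7} - 2 = - \frac{16}{7}$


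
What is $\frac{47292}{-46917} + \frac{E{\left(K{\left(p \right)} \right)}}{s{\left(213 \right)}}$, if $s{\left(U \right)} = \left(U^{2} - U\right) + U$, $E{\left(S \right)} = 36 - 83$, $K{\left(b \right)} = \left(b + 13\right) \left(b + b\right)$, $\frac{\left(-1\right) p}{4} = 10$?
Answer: $- \frac{238643983}{236508597} \approx -1.009$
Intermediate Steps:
$p = -40$ ($p = \left(-4\right) 10 = -40$)
$K{\left(b \right)} = 2 b \left(13 + b\right)$ ($K{\left(b \right)} = \left(13 + b\right) 2 b = 2 b \left(13 + b\right)$)
$E{\left(S \right)} = -47$ ($E{\left(S \right)} = 36 - 83 = -47$)
$s{\left(U \right)} = U^{2}$
$\frac{47292}{-46917} + \frac{E{\left(K{\left(p \right)} \right)}}{s{\left(213 \right)}} = \frac{47292}{-46917} - \frac{47}{213^{2}} = 47292 \left(- \frac{1}{46917}\right) - \frac{47}{45369} = - \frac{15764}{15639} - \frac{47}{45369} = - \frac{238643983}{236508597}$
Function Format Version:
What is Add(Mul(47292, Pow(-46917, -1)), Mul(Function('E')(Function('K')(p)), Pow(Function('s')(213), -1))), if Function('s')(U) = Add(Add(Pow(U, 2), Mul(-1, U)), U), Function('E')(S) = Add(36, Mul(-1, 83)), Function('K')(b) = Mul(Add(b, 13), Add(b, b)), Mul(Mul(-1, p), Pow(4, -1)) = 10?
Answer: Rational(-238643983, 236508597) ≈ -1.0090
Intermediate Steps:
p = -40 (p = Mul(-4, 10) = -40)
Function('K')(b) = Mul(2, b, Add(13, b)) (Function('K')(b) = Mul(Add(13, b), Mul(2, b)) = Mul(2, b, Add(13, b)))
Function('E')(S) = -47 (Function('E')(S) = Add(36, -83) = -47)
Function('s')(U) = Pow(U, 2)
Add(Mul(47292, Pow(-46917, -1)), Mul(Function('E')(Function('K')(p)), Pow(Function('s')(213), -1))) = Add(Mul(47292, Pow(-46917, -1)), Mul(-47, Pow(Pow(213, 2), -1))) = Add(Mul(47292, Rational(-1, 46917)), Mul(-47, Pow(45369, -1))) = Add(Rational(-15764, 15639), Mul(-47, Rational(1, 45369))) = Add(Rational(-15764, 15639), Rational(-47, 45369)) = Rational(-238643983, 236508597)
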